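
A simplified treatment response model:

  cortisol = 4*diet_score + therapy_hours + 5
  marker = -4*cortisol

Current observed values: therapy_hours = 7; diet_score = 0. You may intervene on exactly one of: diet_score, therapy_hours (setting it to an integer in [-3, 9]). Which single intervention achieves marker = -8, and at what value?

Intervening on diet_score: marker = -16*diet_score - 48. Reaching -8 requires diet_score = -5/2, not an integer.
Intervening on therapy_hours: with other inputs at their observed values, marker = -4*therapy_hours - 20. Solving for -8 gives therapy_hours = -3, within [-3, 9].

set therapy_hours = -3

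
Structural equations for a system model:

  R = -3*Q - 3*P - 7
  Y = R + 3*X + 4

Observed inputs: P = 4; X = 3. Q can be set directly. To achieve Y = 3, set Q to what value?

Q = -3

Substituting into the R equation gives R = -3*Q - 19.
Y becomes -3*Q - 6.
Solve -3*Q - 6 = 3: Q = (3 + 6) / -3 = -3.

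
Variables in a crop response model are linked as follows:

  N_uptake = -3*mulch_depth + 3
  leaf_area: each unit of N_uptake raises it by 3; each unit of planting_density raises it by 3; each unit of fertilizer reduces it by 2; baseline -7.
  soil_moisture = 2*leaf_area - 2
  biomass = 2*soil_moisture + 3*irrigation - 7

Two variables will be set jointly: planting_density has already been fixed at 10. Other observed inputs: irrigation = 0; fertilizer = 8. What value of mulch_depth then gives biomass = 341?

With planting_density held at 10:
Substituting into the leaf_area equation gives leaf_area = -9*mulch_depth + 16.
Substituting into the soil_moisture equation gives soil_moisture = -18*mulch_depth + 30.
So biomass = -36*mulch_depth + 53.
Solve -36*mulch_depth + 53 = 341: mulch_depth = (341 - 53) / -36 = -8.

mulch_depth = -8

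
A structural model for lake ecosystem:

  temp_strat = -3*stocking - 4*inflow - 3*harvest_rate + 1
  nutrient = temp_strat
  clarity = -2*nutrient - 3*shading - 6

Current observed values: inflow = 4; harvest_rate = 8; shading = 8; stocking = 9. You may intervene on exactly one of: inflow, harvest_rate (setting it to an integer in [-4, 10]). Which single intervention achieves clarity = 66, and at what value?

Intervening on inflow: clarity = 8*inflow + 70. Reaching 66 requires inflow = -1/2, not an integer.
Intervening on harvest_rate: with other inputs at their observed values, clarity = 6*harvest_rate + 54. Solving for 66 gives harvest_rate = 2, within [-4, 10].

set harvest_rate = 2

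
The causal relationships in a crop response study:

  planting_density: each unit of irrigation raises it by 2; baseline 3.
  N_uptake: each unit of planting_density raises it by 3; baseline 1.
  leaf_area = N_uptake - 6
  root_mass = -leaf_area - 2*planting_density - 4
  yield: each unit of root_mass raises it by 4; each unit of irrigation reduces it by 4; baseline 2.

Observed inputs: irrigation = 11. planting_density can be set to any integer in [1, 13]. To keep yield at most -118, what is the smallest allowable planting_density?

Intervening on planting_density fixes its value directly, overriding its dependence on irrigation.
Substituting into the leaf_area equation gives leaf_area = 3*planting_density - 5.
So root_mass = -5*planting_density + 1.
Substituting into the yield equation gives yield = -20*planting_density - 38.
Require -20*planting_density - 38 ≤ -118, so planting_density ≥ 4.
The smallest integer in [1, 13] satisfying this is 4.

planting_density = 4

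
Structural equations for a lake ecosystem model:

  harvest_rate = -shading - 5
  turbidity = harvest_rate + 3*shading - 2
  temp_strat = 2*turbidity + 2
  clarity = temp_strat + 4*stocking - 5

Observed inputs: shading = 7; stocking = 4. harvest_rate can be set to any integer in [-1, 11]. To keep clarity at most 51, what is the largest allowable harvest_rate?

harvest_rate = 0

Intervening on harvest_rate fixes its value directly, overriding its dependence on shading.
Substituting into the turbidity equation gives turbidity = harvest_rate + 19.
Substituting into the temp_strat equation gives temp_strat = 2*harvest_rate + 40.
Substituting into the clarity equation gives clarity = 2*harvest_rate + 51.
Require 2*harvest_rate + 51 ≤ 51, so harvest_rate ≤ 0.
The largest integer in [-1, 11] satisfying this is 0.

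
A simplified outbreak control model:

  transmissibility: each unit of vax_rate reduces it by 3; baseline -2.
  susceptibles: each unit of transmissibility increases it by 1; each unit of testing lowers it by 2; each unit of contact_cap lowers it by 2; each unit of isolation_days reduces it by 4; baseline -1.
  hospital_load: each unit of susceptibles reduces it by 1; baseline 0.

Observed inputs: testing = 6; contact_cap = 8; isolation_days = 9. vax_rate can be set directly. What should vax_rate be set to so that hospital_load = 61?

vax_rate = -2

Substituting into the susceptibles equation gives susceptibles = -3*vax_rate - 67.
Substituting into the hospital_load equation gives hospital_load = 3*vax_rate + 67.
Solve 3*vax_rate + 67 = 61: vax_rate = (61 - 67) / 3 = -2.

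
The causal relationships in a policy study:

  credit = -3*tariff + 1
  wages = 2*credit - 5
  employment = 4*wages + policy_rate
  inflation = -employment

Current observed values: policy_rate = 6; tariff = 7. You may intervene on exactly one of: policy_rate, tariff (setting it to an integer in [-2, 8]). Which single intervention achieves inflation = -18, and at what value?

set tariff = -1

Intervening on policy_rate: inflation = -policy_rate + 180. Reaching -18 requires policy_rate = 198, outside [-2, 8].
Intervening on tariff: with other inputs at their observed values, inflation = 24*tariff + 6. Solving for -18 gives tariff = -1, within [-2, 8].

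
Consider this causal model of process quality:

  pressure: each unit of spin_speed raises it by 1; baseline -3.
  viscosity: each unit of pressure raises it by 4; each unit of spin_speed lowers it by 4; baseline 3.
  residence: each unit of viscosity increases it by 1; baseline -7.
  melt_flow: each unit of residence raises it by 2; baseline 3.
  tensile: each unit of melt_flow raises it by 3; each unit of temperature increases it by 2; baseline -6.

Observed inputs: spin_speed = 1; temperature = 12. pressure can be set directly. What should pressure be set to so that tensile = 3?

pressure = 1

Intervening on pressure fixes its value directly, overriding its dependence on spin_speed.
Substituting into the viscosity equation gives viscosity = 4*pressure - 1.
So residence = 4*pressure - 8.
This gives melt_flow = 8*pressure - 13.
Substituting into the tensile equation gives tensile = 24*pressure - 21.
Solve 24*pressure - 21 = 3: pressure = (3 + 21) / 24 = 1.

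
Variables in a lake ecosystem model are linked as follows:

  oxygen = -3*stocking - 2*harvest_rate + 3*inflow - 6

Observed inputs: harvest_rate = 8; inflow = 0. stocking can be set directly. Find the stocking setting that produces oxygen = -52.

Substituting into the oxygen equation gives oxygen = -3*stocking - 22.
Solve -3*stocking - 22 = -52: stocking = (-52 + 22) / -3 = 10.

stocking = 10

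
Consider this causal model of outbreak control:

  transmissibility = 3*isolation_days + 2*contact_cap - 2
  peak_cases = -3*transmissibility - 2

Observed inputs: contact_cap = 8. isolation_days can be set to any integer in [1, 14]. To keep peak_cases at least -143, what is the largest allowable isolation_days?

Substituting into the transmissibility equation gives transmissibility = 3*isolation_days + 14.
peak_cases becomes -9*isolation_days - 44.
Require -9*isolation_days - 44 ≥ -143, so isolation_days ≤ 11.
The largest integer in [1, 14] satisfying this is 11.

isolation_days = 11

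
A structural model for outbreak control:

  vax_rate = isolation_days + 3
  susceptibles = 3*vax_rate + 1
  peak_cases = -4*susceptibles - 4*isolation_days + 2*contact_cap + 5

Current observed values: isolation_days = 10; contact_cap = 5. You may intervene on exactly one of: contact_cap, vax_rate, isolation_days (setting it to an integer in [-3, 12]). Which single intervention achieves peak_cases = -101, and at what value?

Intervening on contact_cap: peak_cases = 2*contact_cap - 195. Reaching -101 requires contact_cap = 47, outside [-3, 12].
Intervening on vax_rate: with other inputs at their observed values, peak_cases = -12*vax_rate - 29. Solving for -101 gives vax_rate = 6, within [-3, 12].
Intervening on isolation_days: peak_cases = -16*isolation_days - 25. Reaching -101 requires isolation_days = 19/4, not an integer.

set vax_rate = 6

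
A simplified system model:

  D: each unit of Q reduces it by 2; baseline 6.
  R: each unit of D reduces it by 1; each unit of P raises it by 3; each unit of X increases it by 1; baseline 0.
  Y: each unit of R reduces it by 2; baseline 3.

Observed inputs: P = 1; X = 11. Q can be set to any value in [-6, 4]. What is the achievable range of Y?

-29 to 11

Substituting into the R equation gives R = 2*Q + 8.
This gives Y = -4*Q - 13.
Linear in Q, so extremes are at the endpoints: Q = -6 gives Y = 11; Q = 4 gives Y = -29.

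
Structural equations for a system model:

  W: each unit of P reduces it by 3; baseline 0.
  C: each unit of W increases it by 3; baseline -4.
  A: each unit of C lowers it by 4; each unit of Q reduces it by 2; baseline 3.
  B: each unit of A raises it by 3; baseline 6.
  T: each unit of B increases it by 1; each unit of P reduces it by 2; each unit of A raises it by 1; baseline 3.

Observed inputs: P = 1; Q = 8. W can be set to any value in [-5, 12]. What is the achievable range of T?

Intervening on W fixes its value directly, overriding its dependence on P.
Substituting into the A equation gives A = -12*W + 3.
Substituting into the B equation gives B = -36*W + 15.
So T = -48*W + 19.
Linear in W, so extremes are at the endpoints: W = -5 gives T = 259; W = 12 gives T = -557.

-557 to 259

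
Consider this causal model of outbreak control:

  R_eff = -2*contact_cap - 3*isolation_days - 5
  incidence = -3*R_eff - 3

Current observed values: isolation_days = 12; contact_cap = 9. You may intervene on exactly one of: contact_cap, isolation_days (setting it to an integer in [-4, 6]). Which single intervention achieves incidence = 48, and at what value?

set isolation_days = -2

Intervening on contact_cap: incidence = 6*contact_cap + 120. Reaching 48 requires contact_cap = -12, outside [-4, 6].
Intervening on isolation_days: with other inputs at their observed values, incidence = 9*isolation_days + 66. Solving for 48 gives isolation_days = -2, within [-4, 6].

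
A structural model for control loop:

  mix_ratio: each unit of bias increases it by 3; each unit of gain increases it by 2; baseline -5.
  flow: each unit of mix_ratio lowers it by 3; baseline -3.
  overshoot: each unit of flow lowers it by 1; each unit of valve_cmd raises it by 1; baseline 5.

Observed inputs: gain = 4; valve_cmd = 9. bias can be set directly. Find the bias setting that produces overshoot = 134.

bias = 12

Substituting into the mix_ratio equation gives mix_ratio = 3*bias + 3.
This gives flow = -9*bias - 12.
Substituting into the overshoot equation gives overshoot = 9*bias + 26.
Solve 9*bias + 26 = 134: bias = (134 - 26) / 9 = 12.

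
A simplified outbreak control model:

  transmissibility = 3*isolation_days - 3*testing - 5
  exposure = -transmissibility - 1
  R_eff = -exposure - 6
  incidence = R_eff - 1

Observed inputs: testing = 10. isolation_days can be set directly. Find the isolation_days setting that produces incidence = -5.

isolation_days = 12

Substituting into the transmissibility equation gives transmissibility = 3*isolation_days - 35.
Substituting into the exposure equation gives exposure = -3*isolation_days + 34.
Substituting into the R_eff equation gives R_eff = 3*isolation_days - 40.
Substituting into the incidence equation gives incidence = 3*isolation_days - 41.
Solve 3*isolation_days - 41 = -5: isolation_days = (-5 + 41) / 3 = 12.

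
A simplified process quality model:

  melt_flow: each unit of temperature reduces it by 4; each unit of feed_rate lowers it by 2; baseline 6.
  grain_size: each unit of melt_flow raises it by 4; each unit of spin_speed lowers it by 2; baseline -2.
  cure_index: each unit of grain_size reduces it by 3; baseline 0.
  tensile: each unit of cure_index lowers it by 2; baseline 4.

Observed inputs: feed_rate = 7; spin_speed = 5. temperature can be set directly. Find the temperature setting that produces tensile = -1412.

temperature = 12

Substituting into the melt_flow equation gives melt_flow = -4*temperature - 8.
Substituting into the grain_size equation gives grain_size = -16*temperature - 44.
cure_index becomes 48*temperature + 132.
Substituting into the tensile equation gives tensile = -96*temperature - 260.
Solve -96*temperature - 260 = -1412: temperature = (-1412 + 260) / -96 = 12.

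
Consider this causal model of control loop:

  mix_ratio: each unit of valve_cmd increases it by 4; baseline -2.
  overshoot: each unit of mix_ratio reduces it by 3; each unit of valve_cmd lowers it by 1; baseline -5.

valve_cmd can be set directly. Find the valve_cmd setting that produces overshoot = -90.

valve_cmd = 7

Substituting into the overshoot equation gives overshoot = -13*valve_cmd + 1.
Solve -13*valve_cmd + 1 = -90: valve_cmd = (-90 - 1) / -13 = 7.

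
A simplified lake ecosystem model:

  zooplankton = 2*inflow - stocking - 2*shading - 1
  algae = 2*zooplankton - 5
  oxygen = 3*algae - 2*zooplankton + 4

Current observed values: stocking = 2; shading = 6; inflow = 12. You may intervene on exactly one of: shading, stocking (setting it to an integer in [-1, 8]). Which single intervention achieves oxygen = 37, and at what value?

set stocking = -1

Intervening on shading: oxygen = -8*shading + 73. Reaching 37 requires shading = 9/2, not an integer.
Intervening on stocking: with other inputs at their observed values, oxygen = -4*stocking + 33. Solving for 37 gives stocking = -1, within [-1, 8].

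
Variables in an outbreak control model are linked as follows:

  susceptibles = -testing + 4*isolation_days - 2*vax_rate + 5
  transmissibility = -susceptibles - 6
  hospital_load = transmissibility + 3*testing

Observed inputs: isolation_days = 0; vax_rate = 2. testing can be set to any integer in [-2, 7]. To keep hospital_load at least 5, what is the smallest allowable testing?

testing = 3

Substituting into the susceptibles equation gives susceptibles = -testing + 1.
Substituting into the transmissibility equation gives transmissibility = testing - 7.
This gives hospital_load = 4*testing - 7.
Require 4*testing - 7 ≥ 5, so testing ≥ 3.
The smallest integer in [-2, 7] satisfying this is 3.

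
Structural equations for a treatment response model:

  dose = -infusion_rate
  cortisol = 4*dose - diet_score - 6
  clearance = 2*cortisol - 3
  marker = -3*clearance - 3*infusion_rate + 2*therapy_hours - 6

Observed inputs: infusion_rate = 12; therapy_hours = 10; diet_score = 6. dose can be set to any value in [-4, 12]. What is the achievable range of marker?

Intervening on dose fixes its value directly, overriding its dependence on infusion_rate.
Substituting into the cortisol equation gives cortisol = 4*dose - 12.
Substituting into the clearance equation gives clearance = 8*dose - 27.
Substituting into the marker equation gives marker = -24*dose + 59.
Linear in dose, so extremes are at the endpoints: dose = -4 gives marker = 155; dose = 12 gives marker = -229.

-229 to 155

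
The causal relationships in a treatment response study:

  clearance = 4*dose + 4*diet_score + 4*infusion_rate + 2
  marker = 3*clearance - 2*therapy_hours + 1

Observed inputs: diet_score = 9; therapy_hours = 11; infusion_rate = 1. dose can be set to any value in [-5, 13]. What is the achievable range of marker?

Substituting into the clearance equation gives clearance = 4*dose + 42.
Substituting into the marker equation gives marker = 12*dose + 105.
Linear in dose, so extremes are at the endpoints: dose = -5 gives marker = 45; dose = 13 gives marker = 261.

45 to 261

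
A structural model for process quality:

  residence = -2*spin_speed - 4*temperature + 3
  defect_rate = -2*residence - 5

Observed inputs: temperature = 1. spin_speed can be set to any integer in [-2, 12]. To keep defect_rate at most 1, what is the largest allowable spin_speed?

Substituting into the residence equation gives residence = -2*spin_speed - 1.
This gives defect_rate = 4*spin_speed - 3.
Require 4*spin_speed - 3 ≤ 1, so spin_speed ≤ 1.
The largest integer in [-2, 12] satisfying this is 1.

spin_speed = 1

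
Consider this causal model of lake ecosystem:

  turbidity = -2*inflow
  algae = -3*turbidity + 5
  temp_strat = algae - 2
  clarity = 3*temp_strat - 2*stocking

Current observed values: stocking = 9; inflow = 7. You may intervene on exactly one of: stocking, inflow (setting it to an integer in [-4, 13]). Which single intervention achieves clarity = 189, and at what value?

Intervening on stocking: clarity = -2*stocking + 135. Reaching 189 requires stocking = -27, outside [-4, 13].
Intervening on inflow: with other inputs at their observed values, clarity = 18*inflow - 9. Solving for 189 gives inflow = 11, within [-4, 13].

set inflow = 11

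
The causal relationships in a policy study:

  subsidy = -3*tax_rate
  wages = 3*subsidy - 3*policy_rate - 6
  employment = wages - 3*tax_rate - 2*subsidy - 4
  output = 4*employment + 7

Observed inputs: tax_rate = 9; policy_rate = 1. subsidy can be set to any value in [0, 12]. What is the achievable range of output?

Intervening on subsidy fixes its value directly, overriding its dependence on tax_rate.
Substituting into the wages equation gives wages = 3*subsidy - 9.
This gives employment = subsidy - 40.
This gives output = 4*subsidy - 153.
Linear in subsidy, so extremes are at the endpoints: subsidy = 0 gives output = -153; subsidy = 12 gives output = -105.

-153 to -105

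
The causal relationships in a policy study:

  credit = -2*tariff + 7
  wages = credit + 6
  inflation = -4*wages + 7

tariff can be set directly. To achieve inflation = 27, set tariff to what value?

Substituting into the wages equation gives wages = -2*tariff + 13.
Substituting into the inflation equation gives inflation = 8*tariff - 45.
Solve 8*tariff - 45 = 27: tariff = (27 + 45) / 8 = 9.

tariff = 9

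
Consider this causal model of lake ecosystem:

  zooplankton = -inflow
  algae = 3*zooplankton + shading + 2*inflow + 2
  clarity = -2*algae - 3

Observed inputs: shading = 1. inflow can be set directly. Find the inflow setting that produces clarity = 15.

inflow = 12

Substituting into the algae equation gives algae = -inflow + 3.
Substituting into the clarity equation gives clarity = 2*inflow - 9.
Solve 2*inflow - 9 = 15: inflow = (15 + 9) / 2 = 12.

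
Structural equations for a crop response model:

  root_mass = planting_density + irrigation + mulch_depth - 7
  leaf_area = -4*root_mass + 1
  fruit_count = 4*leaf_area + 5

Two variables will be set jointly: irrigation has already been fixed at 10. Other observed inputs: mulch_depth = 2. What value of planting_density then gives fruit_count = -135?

planting_density = 4

With irrigation held at 10:
Substituting into the root_mass equation gives root_mass = planting_density + 5.
This gives leaf_area = -4*planting_density - 19.
Substituting into the fruit_count equation gives fruit_count = -16*planting_density - 71.
Solve -16*planting_density - 71 = -135: planting_density = (-135 + 71) / -16 = 4.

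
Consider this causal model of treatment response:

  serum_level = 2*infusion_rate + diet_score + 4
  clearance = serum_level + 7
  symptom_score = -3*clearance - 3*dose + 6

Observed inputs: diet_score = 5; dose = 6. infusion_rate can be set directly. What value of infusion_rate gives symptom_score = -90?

Substituting into the serum_level equation gives serum_level = 2*infusion_rate + 9.
Substituting into the clearance equation gives clearance = 2*infusion_rate + 16.
Substituting into the symptom_score equation gives symptom_score = -6*infusion_rate - 60.
Solve -6*infusion_rate - 60 = -90: infusion_rate = (-90 + 60) / -6 = 5.

infusion_rate = 5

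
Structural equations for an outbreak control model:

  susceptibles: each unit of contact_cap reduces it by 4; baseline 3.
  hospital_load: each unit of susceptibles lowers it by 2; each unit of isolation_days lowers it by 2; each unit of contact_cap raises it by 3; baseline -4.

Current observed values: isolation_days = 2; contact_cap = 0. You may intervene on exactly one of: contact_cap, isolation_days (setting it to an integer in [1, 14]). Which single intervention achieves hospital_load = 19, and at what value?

Intervening on contact_cap: with other inputs at their observed values, hospital_load = 11*contact_cap - 14. Solving for 19 gives contact_cap = 3, within [1, 14].
Intervening on isolation_days: hospital_load = -2*isolation_days - 10. Reaching 19 requires isolation_days = -29/2, not an integer.

set contact_cap = 3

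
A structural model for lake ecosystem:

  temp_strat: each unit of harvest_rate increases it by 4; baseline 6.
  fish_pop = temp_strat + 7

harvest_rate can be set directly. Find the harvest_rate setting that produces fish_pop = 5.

Substituting into the fish_pop equation gives fish_pop = 4*harvest_rate + 13.
Solve 4*harvest_rate + 13 = 5: harvest_rate = (5 - 13) / 4 = -2.

harvest_rate = -2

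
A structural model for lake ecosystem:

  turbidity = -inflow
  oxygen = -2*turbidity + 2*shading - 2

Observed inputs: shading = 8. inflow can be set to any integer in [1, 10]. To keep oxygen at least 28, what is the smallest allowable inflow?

inflow = 7

Substituting into the oxygen equation gives oxygen = 2*inflow + 14.
Require 2*inflow + 14 ≥ 28, so inflow ≥ 7.
The smallest integer in [1, 10] satisfying this is 7.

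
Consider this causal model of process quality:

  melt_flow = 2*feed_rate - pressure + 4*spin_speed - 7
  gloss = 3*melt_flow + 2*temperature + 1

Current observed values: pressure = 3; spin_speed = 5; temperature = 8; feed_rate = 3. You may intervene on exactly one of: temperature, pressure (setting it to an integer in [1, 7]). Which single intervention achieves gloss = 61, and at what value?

Intervening on temperature: with other inputs at their observed values, gloss = 2*temperature + 49. Solving for 61 gives temperature = 6, within [1, 7].
Intervening on pressure: gloss = -3*pressure + 74. Reaching 61 requires pressure = 13/3, not an integer.

set temperature = 6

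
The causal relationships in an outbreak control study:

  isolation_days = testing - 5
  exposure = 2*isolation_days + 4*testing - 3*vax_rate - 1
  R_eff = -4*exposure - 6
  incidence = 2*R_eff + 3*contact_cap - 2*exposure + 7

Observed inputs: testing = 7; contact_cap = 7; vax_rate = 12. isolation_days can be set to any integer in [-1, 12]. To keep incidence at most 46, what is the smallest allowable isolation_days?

Intervening on isolation_days fixes its value directly, overriding its dependence on testing.
Substituting into the exposure equation gives exposure = 2*isolation_days - 9.
Substituting into the R_eff equation gives R_eff = -8*isolation_days + 30.
Substituting into the incidence equation gives incidence = -20*isolation_days + 106.
Require -20*isolation_days + 106 ≤ 46, so isolation_days ≥ 3.
The smallest integer in [-1, 12] satisfying this is 3.

isolation_days = 3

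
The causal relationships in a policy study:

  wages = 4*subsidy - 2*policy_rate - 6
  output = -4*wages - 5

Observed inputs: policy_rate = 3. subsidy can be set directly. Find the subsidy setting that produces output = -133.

subsidy = 11

Substituting into the wages equation gives wages = 4*subsidy - 12.
So output = -16*subsidy + 43.
Solve -16*subsidy + 43 = -133: subsidy = (-133 - 43) / -16 = 11.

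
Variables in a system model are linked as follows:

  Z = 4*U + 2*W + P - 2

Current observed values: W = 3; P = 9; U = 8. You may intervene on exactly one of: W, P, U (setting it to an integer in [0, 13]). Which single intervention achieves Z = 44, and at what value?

Intervening on W: Z = 2*W + 39. Reaching 44 requires W = 5/2, not an integer.
Intervening on P: with other inputs at their observed values, Z = P + 36. Solving for 44 gives P = 8, within [0, 13].
Intervening on U: Z = 4*U + 13. Reaching 44 requires U = 31/4, not an integer.

set P = 8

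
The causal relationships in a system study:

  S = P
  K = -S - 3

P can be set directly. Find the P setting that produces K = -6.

P = 3

Substituting into the K equation gives K = -P - 3.
Solve -P - 3 = -6: P = (-6 + 3) / -1 = 3.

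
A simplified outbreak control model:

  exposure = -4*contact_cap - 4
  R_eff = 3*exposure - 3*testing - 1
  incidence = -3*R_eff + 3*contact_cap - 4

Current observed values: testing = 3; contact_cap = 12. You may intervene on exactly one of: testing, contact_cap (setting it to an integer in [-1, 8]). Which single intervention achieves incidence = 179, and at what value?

set contact_cap = 3

Intervening on testing: incidence = 9*testing + 503. Reaching 179 requires testing = -36, outside [-1, 8].
Intervening on contact_cap: with other inputs at their observed values, incidence = 39*contact_cap + 62. Solving for 179 gives contact_cap = 3, within [-1, 8].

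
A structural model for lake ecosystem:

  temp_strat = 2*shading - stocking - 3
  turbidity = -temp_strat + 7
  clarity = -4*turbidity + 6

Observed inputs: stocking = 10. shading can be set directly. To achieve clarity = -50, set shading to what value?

Substituting into the temp_strat equation gives temp_strat = 2*shading - 13.
Substituting into the turbidity equation gives turbidity = -2*shading + 20.
Substituting into the clarity equation gives clarity = 8*shading - 74.
Solve 8*shading - 74 = -50: shading = (-50 + 74) / 8 = 3.

shading = 3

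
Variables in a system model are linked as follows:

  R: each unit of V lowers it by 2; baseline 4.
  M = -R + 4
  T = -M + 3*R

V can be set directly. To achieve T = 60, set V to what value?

Substituting into the M equation gives M = 2*V.
Substituting into the T equation gives T = -8*V + 12.
Solve -8*V + 12 = 60: V = (60 - 12) / -8 = -6.

V = -6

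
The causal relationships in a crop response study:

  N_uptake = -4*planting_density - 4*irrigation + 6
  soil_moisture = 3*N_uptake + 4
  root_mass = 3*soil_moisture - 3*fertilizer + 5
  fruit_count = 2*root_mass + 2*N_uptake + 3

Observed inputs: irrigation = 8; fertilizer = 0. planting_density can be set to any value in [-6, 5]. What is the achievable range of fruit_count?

-883 to -3

Substituting into the N_uptake equation gives N_uptake = -4*planting_density - 26.
Substituting into the soil_moisture equation gives soil_moisture = -12*planting_density - 74.
Substituting into the root_mass equation gives root_mass = -36*planting_density - 217.
Substituting into the fruit_count equation gives fruit_count = -80*planting_density - 483.
Linear in planting_density, so extremes are at the endpoints: planting_density = -6 gives fruit_count = -3; planting_density = 5 gives fruit_count = -883.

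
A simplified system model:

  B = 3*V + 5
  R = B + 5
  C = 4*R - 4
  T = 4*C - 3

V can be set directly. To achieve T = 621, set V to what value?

V = 10

Substituting into the R equation gives R = 3*V + 10.
Substituting into the C equation gives C = 12*V + 36.
So T = 48*V + 141.
Solve 48*V + 141 = 621: V = (621 - 141) / 48 = 10.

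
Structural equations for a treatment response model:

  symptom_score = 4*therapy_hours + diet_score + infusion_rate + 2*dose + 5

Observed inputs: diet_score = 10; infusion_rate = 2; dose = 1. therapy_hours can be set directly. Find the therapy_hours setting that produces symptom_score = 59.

Substituting into the symptom_score equation gives symptom_score = 4*therapy_hours + 19.
Solve 4*therapy_hours + 19 = 59: therapy_hours = (59 - 19) / 4 = 10.

therapy_hours = 10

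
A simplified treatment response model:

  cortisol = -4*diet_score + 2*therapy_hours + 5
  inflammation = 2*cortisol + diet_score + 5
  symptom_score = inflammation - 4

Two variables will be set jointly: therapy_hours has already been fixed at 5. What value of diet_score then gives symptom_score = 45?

diet_score = -2

With therapy_hours held at 5:
Substituting into the cortisol equation gives cortisol = -4*diet_score + 15.
Substituting into the inflammation equation gives inflammation = -7*diet_score + 35.
symptom_score becomes -7*diet_score + 31.
Solve -7*diet_score + 31 = 45: diet_score = (45 - 31) / -7 = -2.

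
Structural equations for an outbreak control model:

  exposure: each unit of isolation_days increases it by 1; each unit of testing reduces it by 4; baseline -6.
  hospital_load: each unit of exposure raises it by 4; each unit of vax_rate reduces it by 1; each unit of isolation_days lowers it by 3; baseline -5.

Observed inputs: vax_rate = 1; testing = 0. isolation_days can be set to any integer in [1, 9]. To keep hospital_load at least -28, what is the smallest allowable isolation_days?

Substituting into the exposure equation gives exposure = isolation_days - 6.
Substituting into the hospital_load equation gives hospital_load = isolation_days - 30.
Require isolation_days - 30 ≥ -28, so isolation_days ≥ 2.
The smallest integer in [1, 9] satisfying this is 2.

isolation_days = 2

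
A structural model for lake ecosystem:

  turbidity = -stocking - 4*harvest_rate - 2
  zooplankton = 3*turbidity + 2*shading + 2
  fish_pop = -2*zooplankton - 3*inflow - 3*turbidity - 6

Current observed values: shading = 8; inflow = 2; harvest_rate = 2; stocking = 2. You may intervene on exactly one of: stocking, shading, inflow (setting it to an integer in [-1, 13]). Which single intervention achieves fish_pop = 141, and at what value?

set stocking = 11

Intervening on stocking: with other inputs at their observed values, fish_pop = 9*stocking + 42. Solving for 141 gives stocking = 11, within [-1, 13].
Intervening on shading: fish_pop = -4*shading + 92. Reaching 141 requires shading = -49/4, not an integer.
Intervening on inflow: fish_pop = -3*inflow + 66. Reaching 141 requires inflow = -25, outside [-1, 13].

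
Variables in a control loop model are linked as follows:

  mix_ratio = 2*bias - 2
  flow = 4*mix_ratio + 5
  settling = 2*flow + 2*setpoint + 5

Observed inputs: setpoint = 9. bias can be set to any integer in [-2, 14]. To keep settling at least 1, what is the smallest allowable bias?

bias = -1

Substituting into the flow equation gives flow = 8*bias - 3.
This gives settling = 16*bias + 17.
Require 16*bias + 17 ≥ 1, so bias ≥ -1.
The smallest integer in [-2, 14] satisfying this is -1.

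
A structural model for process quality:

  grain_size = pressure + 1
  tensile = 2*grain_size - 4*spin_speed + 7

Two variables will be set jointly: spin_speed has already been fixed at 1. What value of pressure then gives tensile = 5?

pressure = 0

With spin_speed held at 1:
Substituting into the tensile equation gives tensile = 2*pressure + 5.
Solve 2*pressure + 5 = 5: pressure = (5 - 5) / 2 = 0.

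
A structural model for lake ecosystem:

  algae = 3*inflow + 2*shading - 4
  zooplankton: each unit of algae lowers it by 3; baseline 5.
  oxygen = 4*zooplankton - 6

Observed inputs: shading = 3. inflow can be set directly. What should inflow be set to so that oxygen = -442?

inflow = 12

Substituting into the algae equation gives algae = 3*inflow + 2.
This gives zooplankton = -9*inflow - 1.
oxygen becomes -36*inflow - 10.
Solve -36*inflow - 10 = -442: inflow = (-442 + 10) / -36 = 12.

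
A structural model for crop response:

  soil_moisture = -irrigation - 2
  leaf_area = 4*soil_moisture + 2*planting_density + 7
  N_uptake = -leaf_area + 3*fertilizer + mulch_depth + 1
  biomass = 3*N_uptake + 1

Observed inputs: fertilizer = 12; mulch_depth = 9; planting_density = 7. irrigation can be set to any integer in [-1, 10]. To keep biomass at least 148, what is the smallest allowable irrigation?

Substituting into the leaf_area equation gives leaf_area = -4*irrigation + 13.
Substituting into the N_uptake equation gives N_uptake = 4*irrigation + 33.
This gives biomass = 12*irrigation + 100.
Require 12*irrigation + 100 ≥ 148, so irrigation ≥ 4.
The smallest integer in [-1, 10] satisfying this is 4.

irrigation = 4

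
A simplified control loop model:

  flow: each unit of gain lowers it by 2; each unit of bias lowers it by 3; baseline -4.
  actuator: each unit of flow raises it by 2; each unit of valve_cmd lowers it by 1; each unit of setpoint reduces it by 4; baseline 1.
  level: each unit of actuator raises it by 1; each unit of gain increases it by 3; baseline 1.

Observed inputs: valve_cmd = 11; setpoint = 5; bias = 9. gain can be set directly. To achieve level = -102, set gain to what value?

gain = 11

Substituting into the flow equation gives flow = -2*gain - 31.
This gives actuator = -4*gain - 92.
Substituting into the level equation gives level = -gain - 91.
Solve -gain - 91 = -102: gain = (-102 + 91) / -1 = 11.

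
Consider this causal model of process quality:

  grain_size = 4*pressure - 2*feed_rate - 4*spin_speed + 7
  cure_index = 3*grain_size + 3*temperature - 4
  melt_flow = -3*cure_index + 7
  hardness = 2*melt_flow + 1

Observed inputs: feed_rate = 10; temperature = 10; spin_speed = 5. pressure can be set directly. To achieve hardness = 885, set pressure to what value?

Substituting into the grain_size equation gives grain_size = 4*pressure - 33.
Substituting into the cure_index equation gives cure_index = 12*pressure - 73.
Substituting into the melt_flow equation gives melt_flow = -36*pressure + 226.
This gives hardness = -72*pressure + 453.
Solve -72*pressure + 453 = 885: pressure = (885 - 453) / -72 = -6.

pressure = -6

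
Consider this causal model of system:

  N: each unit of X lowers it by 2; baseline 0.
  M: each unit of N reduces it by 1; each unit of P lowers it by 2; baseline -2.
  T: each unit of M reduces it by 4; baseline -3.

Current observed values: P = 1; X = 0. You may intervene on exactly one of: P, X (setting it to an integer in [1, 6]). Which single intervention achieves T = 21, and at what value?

set P = 2

Intervening on P: with other inputs at their observed values, T = 8*P + 5. Solving for 21 gives P = 2, within [1, 6].
Intervening on X: T = -8*X + 13. Reaching 21 requires X = -1, outside [1, 6].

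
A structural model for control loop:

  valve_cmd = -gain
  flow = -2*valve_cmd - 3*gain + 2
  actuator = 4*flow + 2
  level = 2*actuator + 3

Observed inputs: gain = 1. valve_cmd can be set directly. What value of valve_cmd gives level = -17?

Intervening on valve_cmd fixes its value directly, overriding its dependence on gain.
Substituting into the flow equation gives flow = -2*valve_cmd - 1.
Substituting into the actuator equation gives actuator = -8*valve_cmd - 2.
Substituting into the level equation gives level = -16*valve_cmd - 1.
Solve -16*valve_cmd - 1 = -17: valve_cmd = (-17 + 1) / -16 = 1.

valve_cmd = 1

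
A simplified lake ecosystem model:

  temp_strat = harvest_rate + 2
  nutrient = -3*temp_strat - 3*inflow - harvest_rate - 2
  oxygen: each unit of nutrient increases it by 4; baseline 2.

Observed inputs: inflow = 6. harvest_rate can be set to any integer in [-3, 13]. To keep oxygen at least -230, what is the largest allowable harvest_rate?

harvest_rate = 8

Substituting into the nutrient equation gives nutrient = -4*harvest_rate - 26.
Substituting into the oxygen equation gives oxygen = -16*harvest_rate - 102.
Require -16*harvest_rate - 102 ≥ -230, so harvest_rate ≤ 8.
The largest integer in [-3, 13] satisfying this is 8.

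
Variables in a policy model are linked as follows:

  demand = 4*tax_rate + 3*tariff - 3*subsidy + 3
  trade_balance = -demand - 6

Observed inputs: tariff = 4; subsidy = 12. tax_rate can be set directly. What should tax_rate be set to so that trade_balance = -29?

Substituting into the demand equation gives demand = 4*tax_rate - 21.
This gives trade_balance = -4*tax_rate + 15.
Solve -4*tax_rate + 15 = -29: tax_rate = (-29 - 15) / -4 = 11.

tax_rate = 11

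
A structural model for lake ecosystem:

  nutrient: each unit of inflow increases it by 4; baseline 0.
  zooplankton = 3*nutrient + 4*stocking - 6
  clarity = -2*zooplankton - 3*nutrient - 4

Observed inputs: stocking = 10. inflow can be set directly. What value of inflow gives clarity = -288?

inflow = 6

Substituting into the zooplankton equation gives zooplankton = 12*inflow + 34.
clarity becomes -36*inflow - 72.
Solve -36*inflow - 72 = -288: inflow = (-288 + 72) / -36 = 6.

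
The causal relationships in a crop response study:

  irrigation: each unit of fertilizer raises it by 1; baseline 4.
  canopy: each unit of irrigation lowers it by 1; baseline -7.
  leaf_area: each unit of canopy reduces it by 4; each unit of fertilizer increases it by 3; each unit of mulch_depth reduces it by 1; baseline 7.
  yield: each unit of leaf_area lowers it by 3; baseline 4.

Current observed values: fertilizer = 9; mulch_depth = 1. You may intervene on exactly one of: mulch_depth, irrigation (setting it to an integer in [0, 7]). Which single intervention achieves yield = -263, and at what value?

set irrigation = 7

Intervening on mulch_depth: yield = 3*mulch_depth - 338. Reaching -263 requires mulch_depth = 25, outside [0, 7].
Intervening on irrigation: with other inputs at their observed values, yield = -12*irrigation - 179. Solving for -263 gives irrigation = 7, within [0, 7].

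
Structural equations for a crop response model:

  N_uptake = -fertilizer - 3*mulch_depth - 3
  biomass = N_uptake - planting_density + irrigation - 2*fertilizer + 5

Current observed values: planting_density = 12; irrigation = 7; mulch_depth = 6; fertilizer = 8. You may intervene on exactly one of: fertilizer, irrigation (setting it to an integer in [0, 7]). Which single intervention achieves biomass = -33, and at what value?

Intervening on fertilizer: with other inputs at their observed values, biomass = -3*fertilizer - 21. Solving for -33 gives fertilizer = 4, within [0, 7].
Intervening on irrigation: biomass = irrigation - 52. Reaching -33 requires irrigation = 19, outside [0, 7].

set fertilizer = 4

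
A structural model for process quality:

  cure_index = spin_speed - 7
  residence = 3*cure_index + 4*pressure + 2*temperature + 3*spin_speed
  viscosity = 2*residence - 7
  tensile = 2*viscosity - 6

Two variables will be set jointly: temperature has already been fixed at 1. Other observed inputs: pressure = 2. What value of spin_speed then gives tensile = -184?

spin_speed = -5

With temperature held at 1:
Substituting into the residence equation gives residence = 6*spin_speed - 11.
Substituting into the viscosity equation gives viscosity = 12*spin_speed - 29.
This gives tensile = 24*spin_speed - 64.
Solve 24*spin_speed - 64 = -184: spin_speed = (-184 + 64) / 24 = -5.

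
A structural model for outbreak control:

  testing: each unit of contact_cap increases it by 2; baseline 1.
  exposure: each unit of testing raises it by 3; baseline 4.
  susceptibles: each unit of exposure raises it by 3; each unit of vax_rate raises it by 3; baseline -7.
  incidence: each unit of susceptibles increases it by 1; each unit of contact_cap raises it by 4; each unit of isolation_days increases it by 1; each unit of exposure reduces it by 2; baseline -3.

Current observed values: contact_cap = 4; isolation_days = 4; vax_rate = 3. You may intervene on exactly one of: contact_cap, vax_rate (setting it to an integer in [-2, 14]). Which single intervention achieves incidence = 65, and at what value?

Intervening on contact_cap: incidence = 10*contact_cap + 10. Reaching 65 requires contact_cap = 11/2, not an integer.
Intervening on vax_rate: with other inputs at their observed values, incidence = 3*vax_rate + 41. Solving for 65 gives vax_rate = 8, within [-2, 14].

set vax_rate = 8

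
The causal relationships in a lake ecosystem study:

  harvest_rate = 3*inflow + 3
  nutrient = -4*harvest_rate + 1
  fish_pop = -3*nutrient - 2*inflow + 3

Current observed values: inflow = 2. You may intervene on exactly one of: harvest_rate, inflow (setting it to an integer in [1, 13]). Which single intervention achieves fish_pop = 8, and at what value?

Intervening on harvest_rate: with other inputs at their observed values, fish_pop = 12*harvest_rate - 4. Solving for 8 gives harvest_rate = 1, within [1, 13].
Intervening on inflow: fish_pop = 34*inflow + 36. Reaching 8 requires inflow = -14/17, not an integer.

set harvest_rate = 1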